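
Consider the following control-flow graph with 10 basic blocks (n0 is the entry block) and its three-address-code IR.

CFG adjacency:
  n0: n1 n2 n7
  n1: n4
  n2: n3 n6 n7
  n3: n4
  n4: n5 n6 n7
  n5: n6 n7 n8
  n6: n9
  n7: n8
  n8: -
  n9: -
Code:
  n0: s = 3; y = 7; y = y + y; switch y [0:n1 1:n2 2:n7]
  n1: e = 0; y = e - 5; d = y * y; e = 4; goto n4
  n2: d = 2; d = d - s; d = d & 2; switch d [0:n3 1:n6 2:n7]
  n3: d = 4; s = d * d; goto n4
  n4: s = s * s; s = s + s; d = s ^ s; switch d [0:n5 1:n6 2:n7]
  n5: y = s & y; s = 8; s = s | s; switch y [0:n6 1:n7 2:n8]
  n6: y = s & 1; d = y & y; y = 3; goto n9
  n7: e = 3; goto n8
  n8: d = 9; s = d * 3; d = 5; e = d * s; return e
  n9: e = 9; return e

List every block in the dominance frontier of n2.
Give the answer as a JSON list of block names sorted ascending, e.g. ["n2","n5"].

Answer: ["n4", "n6", "n7"]

Working:
idom tree: n1←n0 n2←n0 n3←n2 n4←n0 n5←n4 n6←n0 n7←n0 n8←n0 n9←n6
Dom at joins:
  n4: preds {n1,n3}: {n0,n1} ∩ {n0,n2,n3} = {n0}; idom=n0
  n6: preds {n2,n4,n5}: {n0,n2} ∩ {n0,n4} ∩ {n0,n4,n5} = {n0}; idom=n0
  n7: preds {n0,n2,n4,n5}: {n0} ∩ {n0,n2} ∩ {n0,n4} ∩ {n0,n4,n5} = {n0}; idom=n0
  n8: preds {n5,n7}: {n0,n4,n5} ∩ {n0,n7} = {n0}; idom=n0

DF walk-up:
  n4←n1: walk n1 to n0
  n4←n3: walk n3→n2 to n0
  n6←n2: walk n2 to n0
  n6←n4: walk n4 to n0
  n6←n5: walk n5→n4 to n0
  n7←n0: walk · to n0
  n7←n2: walk n2 to n0
  n7←n4: walk n4 to n0
  n7←n5: walk n5→n4 to n0
  n8←n5: walk n5→n4 to n0
  n8←n7: walk n7 to n0
  n0 → ∅
  n1 → {n4}
  n2 → {n4,n6,n7}
  n3 → {n4}
  n4 → {n6,n7,n8}
  n5 → {n6,n7,n8}
  n6 → ∅
  n7 → {n8}
  n8 → ∅
  n9 → ∅

DF(n2) = ["n4", "n6", "n7"]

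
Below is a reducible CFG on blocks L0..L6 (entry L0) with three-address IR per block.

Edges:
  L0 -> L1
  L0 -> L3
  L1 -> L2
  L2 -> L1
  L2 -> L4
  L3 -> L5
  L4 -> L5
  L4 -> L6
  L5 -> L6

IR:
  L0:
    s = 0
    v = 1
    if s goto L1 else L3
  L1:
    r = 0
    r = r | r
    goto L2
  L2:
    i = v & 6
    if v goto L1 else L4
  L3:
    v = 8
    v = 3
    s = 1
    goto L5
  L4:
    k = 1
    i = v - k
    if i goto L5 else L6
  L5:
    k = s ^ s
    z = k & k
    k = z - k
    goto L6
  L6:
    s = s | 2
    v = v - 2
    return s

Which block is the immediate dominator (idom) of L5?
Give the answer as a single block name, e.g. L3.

Answer: L0

Working:
idom tree: L1←L0 L2←L1 L3←L0 L4←L2 L5←L0 L6←L0
Dom∩ at merges:
  L1: preds {L0,L2}: {L0} ∩ {L0,L1,L2} = {L0}; idom=L0
  L5: preds {L3,L4}: {L0,L3} ∩ {L0,L1,L2,L4} = {L0}; idom=L0
  L6: preds {L4,L5}: {L0,L1,L2,L4} ∩ {L0,L5} = {L0}; idom=L0

idom(L5) = L0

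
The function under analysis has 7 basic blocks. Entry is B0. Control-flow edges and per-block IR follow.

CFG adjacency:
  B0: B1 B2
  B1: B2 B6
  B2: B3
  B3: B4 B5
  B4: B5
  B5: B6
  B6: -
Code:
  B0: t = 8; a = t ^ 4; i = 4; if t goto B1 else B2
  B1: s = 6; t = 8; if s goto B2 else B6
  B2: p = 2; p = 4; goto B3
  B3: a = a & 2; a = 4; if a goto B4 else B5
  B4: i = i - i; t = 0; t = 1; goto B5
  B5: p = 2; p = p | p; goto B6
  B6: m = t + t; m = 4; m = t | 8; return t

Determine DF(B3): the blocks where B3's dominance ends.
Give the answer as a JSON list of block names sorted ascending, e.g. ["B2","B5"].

idom tree: B1←B0 B2←B0 B3←B2 B4←B3 B5←B3 B6←B0
Dom at joins:
  B2: preds {B0,B1}: {B0} ∩ {B0,B1} = {B0}; idom=B0
  B5: preds {B3,B4}: {B0,B2,B3} ∩ {B0,B2,B3,B4} = {B0,B2,B3}; idom=B3
  B6: preds {B1,B5}: {B0,B1} ∩ {B0,B2,B3,B5} = {B0}; idom=B0

Frontier:
  B2←B0: walk · to B0
  B2←B1: walk B1 to B0
  B5←B3: walk · to B3
  B5←B4: walk B4 to B3
  B6←B1: walk B1 to B0
  B6←B5: walk B5→B3→B2 to B0
  B0: DF=∅
  B1: DF={B2,B6}
  B2: DF={B6}
  B3: DF={B6}
  B4: DF={B5}
  B5: DF={B6}
  B6: DF=∅

DF(B3) = ["B6"]

Answer: ["B6"]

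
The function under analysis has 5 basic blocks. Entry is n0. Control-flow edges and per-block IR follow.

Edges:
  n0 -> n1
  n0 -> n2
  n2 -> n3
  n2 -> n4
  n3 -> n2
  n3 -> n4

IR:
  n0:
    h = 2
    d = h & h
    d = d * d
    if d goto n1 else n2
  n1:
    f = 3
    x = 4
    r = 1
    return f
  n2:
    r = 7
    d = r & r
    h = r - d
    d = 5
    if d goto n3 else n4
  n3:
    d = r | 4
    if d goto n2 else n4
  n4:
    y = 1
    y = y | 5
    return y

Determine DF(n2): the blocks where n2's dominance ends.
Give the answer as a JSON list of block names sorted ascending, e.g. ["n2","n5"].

Answer: ["n2"]

Analysis:
idom tree: n1←n0 n2←n0 n3←n2 n4←n2
Dom at joins:
  n2: preds {n0,n3}: {n0} ∩ {n0,n2,n3} = {n0}; idom=n0
  n4: preds {n2,n3}: {n0,n2} ∩ {n0,n2,n3} = {n0,n2}; idom=n2

DF walk-up:
  join n2 pred n0: · stop@n0
  join n2 pred n3: n3→n2 stop@n0
  join n4 pred n2: · stop@n2
  join n4 pred n3: n3 stop@n2
  n0: DF=∅
  n1: DF=∅
  n2: DF={n2}
  n3: DF={n2,n4}
  n4: DF=∅

DF(n2) = ["n2"]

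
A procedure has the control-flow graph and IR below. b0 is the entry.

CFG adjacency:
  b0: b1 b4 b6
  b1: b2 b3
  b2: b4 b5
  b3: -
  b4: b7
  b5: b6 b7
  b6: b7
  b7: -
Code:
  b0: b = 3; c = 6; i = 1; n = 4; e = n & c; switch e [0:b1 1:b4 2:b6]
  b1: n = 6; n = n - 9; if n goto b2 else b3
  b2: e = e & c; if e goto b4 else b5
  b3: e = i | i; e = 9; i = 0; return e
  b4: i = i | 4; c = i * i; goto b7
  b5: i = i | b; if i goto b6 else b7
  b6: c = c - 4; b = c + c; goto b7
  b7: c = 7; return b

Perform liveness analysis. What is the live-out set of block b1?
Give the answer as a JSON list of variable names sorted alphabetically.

Answer: ["b", "c", "e", "i"]

Analysis:
Per-block:
  b0 def {b,c,e,i,n} use ∅
  b1 def {n} use ∅
  b2 def {e} use {c,e}
  b3 def {e,i} use {i}
  b4 def {c,i} use {i}
  b5 def {i} use {b,i}
  b6 def {b,c} use {c}
  b7 def {c} use {b}

Liveness:
  b0 li=∅ lo={b,c,e,i}
  b1 li={b,c,e,i} lo={b,c,e,i}
  b2 li={b,c,e,i} lo={b,c,i}
  b3 li={i} lo=∅
  b4 li={b,i} lo={b}
  b5 li={b,c,i} lo={b,c}
  b6 li={c} lo={b}
  b7 li={b} lo=∅

live-out(b1) = ["b", "c", "e", "i"]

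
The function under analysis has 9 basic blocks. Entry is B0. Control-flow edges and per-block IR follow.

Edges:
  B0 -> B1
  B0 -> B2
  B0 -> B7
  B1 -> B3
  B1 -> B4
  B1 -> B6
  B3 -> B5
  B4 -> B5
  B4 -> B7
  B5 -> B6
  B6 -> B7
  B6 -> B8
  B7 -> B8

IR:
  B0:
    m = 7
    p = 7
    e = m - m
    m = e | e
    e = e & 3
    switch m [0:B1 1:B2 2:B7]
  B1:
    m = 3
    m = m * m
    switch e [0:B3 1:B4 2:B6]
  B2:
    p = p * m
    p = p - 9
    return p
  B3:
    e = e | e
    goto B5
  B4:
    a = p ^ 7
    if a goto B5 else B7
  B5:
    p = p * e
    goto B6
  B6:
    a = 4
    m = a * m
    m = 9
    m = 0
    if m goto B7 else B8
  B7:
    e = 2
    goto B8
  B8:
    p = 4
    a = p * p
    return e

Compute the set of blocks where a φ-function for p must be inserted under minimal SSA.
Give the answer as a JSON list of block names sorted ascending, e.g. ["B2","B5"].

idom tree: B1←B0 B2←B0 B3←B1 B4←B1 B5←B1 B6←B1 B7←B0 B8←B0
Dom at joins:
  B5: preds {B3,B4}: {B0,B1,B3} ∩ {B0,B1,B4} = {B0,B1}; idom=B1
  B6: preds {B1,B5}: {B0,B1} ∩ {B0,B1,B5} = {B0,B1}; idom=B1
  B7: preds {B0,B4,B6}: {B0} ∩ {B0,B1,B4} ∩ {B0,B1,B6} = {B0}; idom=B0
  B8: preds {B6,B7}: {B0,B1,B6} ∩ {B0,B7} = {B0}; idom=B0

Frontier:
  join B5 pred B3: B3 stop@B1
  join B5 pred B4: B4 stop@B1
  join B6 pred B1: · stop@B1
  join B6 pred B5: B5 stop@B1
  join B7 pred B0: · stop@B0
  join B7 pred B4: B4→B1 stop@B0
  join B7 pred B6: B6→B1 stop@B0
  join B8 pred B6: B6→B1 stop@B0
  join B8 pred B7: B7 stop@B0
  DF(B0)=∅
  DF(B1)={B7,B8}
  DF(B2)=∅
  DF(B3)={B5}
  DF(B4)={B5,B7}
  DF(B5)={B6}
  DF(B6)={B7,B8}
  DF(B7)={B8}
  DF(B8)=∅

φ for p: defs {B0,B2,B5,B8}
  DF⁺ = {B6,B7,B8}

Answer: ["B6", "B7", "B8"]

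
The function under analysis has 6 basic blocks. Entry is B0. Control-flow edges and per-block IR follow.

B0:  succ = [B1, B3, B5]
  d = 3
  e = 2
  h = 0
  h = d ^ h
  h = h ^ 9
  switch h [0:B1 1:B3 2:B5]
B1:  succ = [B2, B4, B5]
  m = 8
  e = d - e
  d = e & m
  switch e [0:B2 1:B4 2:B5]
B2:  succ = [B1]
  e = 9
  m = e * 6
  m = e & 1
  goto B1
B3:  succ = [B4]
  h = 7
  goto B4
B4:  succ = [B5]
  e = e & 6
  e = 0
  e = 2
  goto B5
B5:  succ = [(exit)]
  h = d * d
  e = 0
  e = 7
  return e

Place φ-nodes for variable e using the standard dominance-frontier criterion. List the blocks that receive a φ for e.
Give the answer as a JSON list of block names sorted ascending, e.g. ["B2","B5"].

Answer: ["B1", "B4", "B5"]

Derivation:
idom tree: B1←B0 B2←B1 B3←B0 B4←B0 B5←B0
Join-block Dom:
  B1: preds {B0,B2}: {B0} ∩ {B0,B1,B2} = {B0}; idom=B0
  B4: preds {B1,B3}: {B0,B1} ∩ {B0,B3} = {B0}; idom=B0
  B5: preds {B0,B1,B4}: {B0} ∩ {B0,B1} ∩ {B0,B4} = {B0}; idom=B0

Frontier:
  join B1 pred B0: · stop@B0
  join B1 pred B2: B2→B1 stop@B0
  join B4 pred B1: B1 stop@B0
  join B4 pred B3: B3 stop@B0
  join B5 pred B0: · stop@B0
  join B5 pred B1: B1 stop@B0
  join B5 pred B4: B4 stop@B0
  B0 → ∅
  B1 → {B1,B4,B5}
  B2 → {B1}
  B3 → {B4}
  B4 → {B5}
  B5 → ∅

φ for e: defs {B0,B1,B2,B4,B5}
  DF⁺ = {B1,B4,B5}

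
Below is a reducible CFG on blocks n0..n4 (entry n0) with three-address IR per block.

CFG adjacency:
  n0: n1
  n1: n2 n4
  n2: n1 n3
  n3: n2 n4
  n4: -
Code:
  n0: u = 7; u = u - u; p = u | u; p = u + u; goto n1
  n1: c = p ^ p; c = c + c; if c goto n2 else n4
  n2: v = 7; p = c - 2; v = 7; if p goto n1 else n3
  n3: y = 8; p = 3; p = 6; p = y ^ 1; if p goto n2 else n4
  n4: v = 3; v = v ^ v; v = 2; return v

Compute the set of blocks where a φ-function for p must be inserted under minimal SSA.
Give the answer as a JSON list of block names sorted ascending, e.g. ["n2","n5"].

Answer: ["n1", "n2", "n4"]

Analysis:
idom tree: n1←n0 n2←n1 n3←n2 n4←n1
Dom∩ at merges:
  n1: preds {n0,n2}: {n0} ∩ {n0,n1,n2} = {n0}; idom=n0
  n2: preds {n1,n3}: {n0,n1} ∩ {n0,n1,n2,n3} = {n0,n1}; idom=n1
  n4: preds {n1,n3}: {n0,n1} ∩ {n0,n1,n2,n3} = {n0,n1}; idom=n1

DF derivation:
  join n1 pred n0: · stop@n0
  join n1 pred n2: n2→n1 stop@n0
  join n2 pred n1: · stop@n1
  join n2 pred n3: n3→n2 stop@n1
  join n4 pred n1: · stop@n1
  join n4 pred n3: n3→n2 stop@n1
  n0 → ∅
  n1 → {n1}
  n2 → {n1,n2,n4}
  n3 → {n2,n4}
  n4 → ∅

φ for p: defs {n0,n2,n3}
  DF⁺ = {n1,n2,n4}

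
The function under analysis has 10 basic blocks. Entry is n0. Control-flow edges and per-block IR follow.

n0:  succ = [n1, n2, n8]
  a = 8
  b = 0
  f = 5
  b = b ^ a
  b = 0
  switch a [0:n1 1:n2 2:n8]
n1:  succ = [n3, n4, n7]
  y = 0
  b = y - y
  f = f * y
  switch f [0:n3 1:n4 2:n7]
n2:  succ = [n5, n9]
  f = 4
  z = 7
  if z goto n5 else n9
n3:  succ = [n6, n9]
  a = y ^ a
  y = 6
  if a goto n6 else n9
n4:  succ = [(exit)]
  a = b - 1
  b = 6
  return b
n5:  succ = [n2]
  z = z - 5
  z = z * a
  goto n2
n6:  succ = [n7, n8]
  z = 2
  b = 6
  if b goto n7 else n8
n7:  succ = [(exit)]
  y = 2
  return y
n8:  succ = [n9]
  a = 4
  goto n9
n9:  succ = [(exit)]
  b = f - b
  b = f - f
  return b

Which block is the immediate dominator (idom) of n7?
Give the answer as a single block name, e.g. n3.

Answer: n1

Derivation:
idom tree: n1←n0 n2←n0 n3←n1 n4←n1 n5←n2 n6←n3 n7←n1 n8←n0 n9←n0
Dom at joins:
  n2: preds {n0,n5}: {n0} ∩ {n0,n2,n5} = {n0}; idom=n0
  n7: preds {n1,n6}: {n0,n1} ∩ {n0,n1,n3,n6} = {n0,n1}; idom=n1
  n8: preds {n0,n6}: {n0} ∩ {n0,n1,n3,n6} = {n0}; idom=n0
  n9: preds {n2,n3,n8}: {n0,n2} ∩ {n0,n1,n3} ∩ {n0,n8} = {n0}; idom=n0

idom(n7) = n1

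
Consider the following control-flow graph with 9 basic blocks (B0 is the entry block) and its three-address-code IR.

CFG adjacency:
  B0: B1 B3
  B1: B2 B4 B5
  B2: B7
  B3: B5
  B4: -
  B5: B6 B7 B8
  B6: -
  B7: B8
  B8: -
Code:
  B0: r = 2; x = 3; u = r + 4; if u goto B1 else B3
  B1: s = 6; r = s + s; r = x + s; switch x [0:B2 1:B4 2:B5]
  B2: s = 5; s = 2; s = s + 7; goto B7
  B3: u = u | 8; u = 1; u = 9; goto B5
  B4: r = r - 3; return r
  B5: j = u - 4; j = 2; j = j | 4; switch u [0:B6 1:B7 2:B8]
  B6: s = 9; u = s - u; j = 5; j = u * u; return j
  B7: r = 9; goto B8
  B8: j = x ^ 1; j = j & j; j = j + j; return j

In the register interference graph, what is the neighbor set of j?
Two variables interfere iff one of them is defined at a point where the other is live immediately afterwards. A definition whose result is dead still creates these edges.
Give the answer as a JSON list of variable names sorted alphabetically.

Per-block:
  B0: {r,u,x} / ∅
  B1: {r,s} / {x}
  B2: {s} / ∅
  B3: {u} / {u}
  B4: {r} / {r}
  B5: {j} / {u}
  B6: {j,s,u} / {u}
  B7: {r} / ∅
  B8: {j} / {x}

Backward fixpoint:
  B0 li=∅ lo={u,x}
  B1 li={u,x} lo={r,u,x}
  B2 li={x} lo={x}
  B3 li={u,x} lo={u,x}
  B4 li={r} lo=∅
  B5 li={u,x} lo={u,x}
  B6 li={u} lo=∅
  B7 li={x} lo={x}
  B8 li={x} lo=∅

Conflict graph:
  j↔{u,x}
  r↔{s,u,x}
  s↔{r,u,x}
  u↔{j,r,s,x}
  x↔{j,r,s,u}

N(j) = ["u", "x"]

Answer: ["u", "x"]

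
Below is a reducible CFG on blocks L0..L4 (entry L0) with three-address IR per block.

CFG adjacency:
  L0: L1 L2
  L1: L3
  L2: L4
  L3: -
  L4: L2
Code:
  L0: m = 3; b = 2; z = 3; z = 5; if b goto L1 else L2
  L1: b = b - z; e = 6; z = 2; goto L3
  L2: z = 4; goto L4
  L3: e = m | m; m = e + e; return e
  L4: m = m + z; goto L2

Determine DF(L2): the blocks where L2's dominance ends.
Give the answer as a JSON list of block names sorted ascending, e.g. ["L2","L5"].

Answer: ["L2"]

Analysis:
idom tree: L1←L0 L2←L0 L3←L1 L4←L2
Join-block Dom:
  L2: preds {L0,L4}: {L0} ∩ {L0,L2,L4} = {L0}; idom=L0

DF derivation:
  join L2 pred L0: · stop@L0
  join L2 pred L4: L4→L2 stop@L0
  DF(L0)=∅
  DF(L1)=∅
  DF(L2)={L2}
  DF(L3)=∅
  DF(L4)={L2}

DF(L2) = ["L2"]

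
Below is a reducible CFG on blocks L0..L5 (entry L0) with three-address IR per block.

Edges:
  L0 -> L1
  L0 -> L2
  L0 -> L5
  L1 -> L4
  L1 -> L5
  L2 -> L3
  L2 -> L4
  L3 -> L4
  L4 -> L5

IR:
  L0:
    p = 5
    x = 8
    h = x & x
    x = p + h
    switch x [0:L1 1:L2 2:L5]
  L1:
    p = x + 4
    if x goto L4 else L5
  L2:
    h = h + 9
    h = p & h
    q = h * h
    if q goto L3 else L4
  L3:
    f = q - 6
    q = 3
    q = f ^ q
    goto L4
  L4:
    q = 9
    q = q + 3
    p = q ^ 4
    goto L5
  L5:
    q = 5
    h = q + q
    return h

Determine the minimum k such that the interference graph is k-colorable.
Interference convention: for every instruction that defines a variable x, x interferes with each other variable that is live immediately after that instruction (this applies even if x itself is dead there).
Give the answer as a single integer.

Answer: 3

Working:
Block summaries:
  L0 def {h,p,x} use ∅
  L1 def {p} use {x}
  L2 def {h,q} use {h,p}
  L3 def {f,q} use {q}
  L4 def {p,q} use ∅
  L5 def {h,q} use ∅

Live sets:
  L0 li=∅ lo={h,p,x}
  L1 li={x} lo=∅
  L2 li={h,p} lo={q}
  L3 li={q} lo=∅
  L4 li=∅ lo=∅
  L5 li=∅ lo=∅

Conflict graph:
  f: {q}
  h: {p,x}
  p: {h,x}
  q: {f}
  x: {h,p}

Chromatic number:
  lower bound: {h,p,x} mutually conflict ⇒ χ ≥ 3
  assign f→c0 h→c0 p→c1 q→c1 x→c2 — no edge inside a register ⇒ χ ≤ 3
  χ = 3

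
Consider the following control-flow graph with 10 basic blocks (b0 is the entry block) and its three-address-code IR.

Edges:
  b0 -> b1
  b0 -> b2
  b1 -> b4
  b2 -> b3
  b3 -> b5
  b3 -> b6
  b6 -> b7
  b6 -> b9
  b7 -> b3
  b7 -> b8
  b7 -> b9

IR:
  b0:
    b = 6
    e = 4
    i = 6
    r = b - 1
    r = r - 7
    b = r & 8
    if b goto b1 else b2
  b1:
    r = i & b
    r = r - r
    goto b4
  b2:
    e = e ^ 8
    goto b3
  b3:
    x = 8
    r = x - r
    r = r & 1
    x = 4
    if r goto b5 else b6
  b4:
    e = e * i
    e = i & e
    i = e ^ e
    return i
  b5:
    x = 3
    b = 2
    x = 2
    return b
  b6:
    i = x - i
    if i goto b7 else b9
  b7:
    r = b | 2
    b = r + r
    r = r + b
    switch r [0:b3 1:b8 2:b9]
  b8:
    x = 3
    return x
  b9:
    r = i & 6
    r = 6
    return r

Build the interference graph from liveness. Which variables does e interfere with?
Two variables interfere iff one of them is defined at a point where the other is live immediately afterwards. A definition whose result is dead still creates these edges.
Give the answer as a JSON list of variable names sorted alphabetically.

Answer: ["b", "i", "r"]

Working:
Per-block:
  b0: {b,e,i,r} / ∅
  b1: {r} / {b,i}
  b2: {e} / {e}
  b3: {r,x} / {r}
  b4: {e,i} / {e,i}
  b5: {b,x} / ∅
  b6: {i} / {i,x}
  b7: {b,r} / {b}
  b8: {x} / ∅
  b9: {r} / {i}

Live sets:
  live b0: ∅→{b,e,i,r}
  live b1: {b,e,i}→{e,i}
  live b2: {b,e,i,r}→{b,i,r}
  live b3: {b,i,r}→{b,i,x}
  live b4: {e,i}→∅
  live b5: ∅→∅
  live b6: {b,i,x}→{b,i}
  live b7: {b,i}→{b,i,r}
  live b8: ∅→∅
  live b9: {i}→∅

Conflict graph:
  b — {e,i,r,x}
  e — {b,i,r}
  i — {b,e,r,x}
  r — {b,e,i,x}
  x — {b,i,r}

N(e) = ["b", "i", "r"]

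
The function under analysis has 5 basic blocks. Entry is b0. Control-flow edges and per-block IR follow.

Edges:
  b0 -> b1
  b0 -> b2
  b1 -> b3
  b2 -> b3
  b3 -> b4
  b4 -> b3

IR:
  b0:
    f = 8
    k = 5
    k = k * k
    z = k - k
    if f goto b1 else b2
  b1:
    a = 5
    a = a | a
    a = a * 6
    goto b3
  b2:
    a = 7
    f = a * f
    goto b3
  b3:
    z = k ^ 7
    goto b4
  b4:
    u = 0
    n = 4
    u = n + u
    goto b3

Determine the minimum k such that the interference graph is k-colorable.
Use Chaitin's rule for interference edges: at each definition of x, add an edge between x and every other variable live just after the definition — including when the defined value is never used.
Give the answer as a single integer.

Block summaries:
  b0: {f,k,z} / ∅
  b1: {a} / ∅
  b2: {a,f} / {f}
  b3: {z} / {k}
  b4: {n,u} / ∅

Backward fixpoint:
  b0: in=∅ out={f,k}
  b1: in={k} out={k}
  b2: in={f,k} out={k}
  b3: in={k} out={k}
  b4: in={k} out={k}

Conflict graph:
  a↔{f,k}
  f↔{a,k,z}
  k↔{a,f,n,u,z}
  n↔{k,u}
  u↔{k,n}
  z↔{f,k}

Colouring:
  clique {a,f,k} ⇒ need ≥ 3
  3-colouring: c0={k}  c1={f,n}  c2={a,u,z}
  χ = 3

Answer: 3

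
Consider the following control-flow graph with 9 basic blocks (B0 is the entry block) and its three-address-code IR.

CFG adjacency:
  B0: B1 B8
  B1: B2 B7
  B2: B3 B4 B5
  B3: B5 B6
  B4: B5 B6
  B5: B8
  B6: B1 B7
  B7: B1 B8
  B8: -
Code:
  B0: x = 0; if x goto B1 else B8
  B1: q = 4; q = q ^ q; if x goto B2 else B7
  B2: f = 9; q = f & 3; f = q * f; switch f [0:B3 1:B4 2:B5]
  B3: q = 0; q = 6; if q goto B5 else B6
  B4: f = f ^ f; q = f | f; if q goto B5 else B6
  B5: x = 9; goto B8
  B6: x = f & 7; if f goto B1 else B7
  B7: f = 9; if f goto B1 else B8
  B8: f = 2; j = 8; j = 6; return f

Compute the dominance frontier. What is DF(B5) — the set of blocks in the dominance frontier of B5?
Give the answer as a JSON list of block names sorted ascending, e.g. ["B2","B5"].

idom tree: B1←B0 B2←B1 B3←B2 B4←B2 B5←B2 B6←B2 B7←B1 B8←B0
Dom at joins:
  B1: preds {B0,B6,B7}: {B0} ∩ {B0,B1,B2,B6} ∩ {B0,B1,B7} = {B0}; idom=B0
  B5: preds {B2,B3,B4}: {B0,B1,B2} ∩ {B0,B1,B2,B3} ∩ {B0,B1,B2,B4} = {B0,B1,B2}; idom=B2
  B6: preds {B3,B4}: {B0,B1,B2,B3} ∩ {B0,B1,B2,B4} = {B0,B1,B2}; idom=B2
  B7: preds {B1,B6}: {B0,B1} ∩ {B0,B1,B2,B6} = {B0,B1}; idom=B1
  B8: preds {B0,B5,B7}: {B0} ∩ {B0,B1,B2,B5} ∩ {B0,B1,B7} = {B0}; idom=B0

Frontier:
  B1←B0: walk · to B0
  B1←B6: walk B6→B2→B1 to B0
  B1←B7: walk B7→B1 to B0
  B5←B2: walk · to B2
  B5←B3: walk B3 to B2
  B5←B4: walk B4 to B2
  B6←B3: walk B3 to B2
  B6←B4: walk B4 to B2
  B7←B1: walk · to B1
  B7←B6: walk B6→B2 to B1
  B8←B0: walk · to B0
  B8←B5: walk B5→B2→B1 to B0
  B8←B7: walk B7→B1 to B0
  B0 → ∅
  B1 → {B1,B8}
  B2 → {B1,B7,B8}
  B3 → {B5,B6}
  B4 → {B5,B6}
  B5 → {B8}
  B6 → {B1,B7}
  B7 → {B1,B8}
  B8 → ∅

DF(B5) = ["B8"]

Answer: ["B8"]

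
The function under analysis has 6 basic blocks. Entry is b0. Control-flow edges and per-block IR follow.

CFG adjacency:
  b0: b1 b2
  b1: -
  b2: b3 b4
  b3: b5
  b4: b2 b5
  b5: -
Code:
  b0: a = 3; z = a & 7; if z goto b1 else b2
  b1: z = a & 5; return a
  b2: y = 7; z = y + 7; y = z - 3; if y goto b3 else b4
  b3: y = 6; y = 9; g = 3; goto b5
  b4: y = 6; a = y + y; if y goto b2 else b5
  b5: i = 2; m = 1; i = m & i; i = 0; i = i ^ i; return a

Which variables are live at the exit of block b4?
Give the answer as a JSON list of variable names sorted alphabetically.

Per-block:
  b0: {a,z} / ∅
  b1: {z} / {a}
  b2: {y,z} / ∅
  b3: {g,y} / ∅
  b4: {a,y} / ∅
  b5: {i,m} / {a}

Backward fixpoint:
  live b0: ∅→{a}
  live b1: {a}→∅
  live b2: {a}→{a}
  live b3: {a}→{a}
  live b4: ∅→{a}
  live b5: {a}→∅

live-out(b4) = ["a"]

Answer: ["a"]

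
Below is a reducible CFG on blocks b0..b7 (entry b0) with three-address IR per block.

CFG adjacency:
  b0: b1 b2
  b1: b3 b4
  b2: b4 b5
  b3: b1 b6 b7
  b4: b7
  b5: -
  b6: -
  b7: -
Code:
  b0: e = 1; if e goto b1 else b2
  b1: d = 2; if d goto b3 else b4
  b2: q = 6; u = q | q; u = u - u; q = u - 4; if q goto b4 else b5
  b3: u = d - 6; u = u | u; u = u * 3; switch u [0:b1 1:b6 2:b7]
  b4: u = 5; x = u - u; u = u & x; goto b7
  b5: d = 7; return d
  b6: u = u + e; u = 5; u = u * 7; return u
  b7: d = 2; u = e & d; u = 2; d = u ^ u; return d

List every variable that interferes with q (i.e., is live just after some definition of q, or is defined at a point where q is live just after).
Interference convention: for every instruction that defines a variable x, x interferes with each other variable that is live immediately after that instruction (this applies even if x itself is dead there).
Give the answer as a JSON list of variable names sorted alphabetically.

Block summaries:
  b0: {e} / ∅
  b1: {d} / ∅
  b2: {q,u} / ∅
  b3: {u} / {d}
  b4: {u,x} / ∅
  b5: {d} / ∅
  b6: {u} / {e,u}
  b7: {d,u} / {e}

Backward fixpoint:
  b0: in=∅ out={e}
  b1: in={e} out={d,e}
  b2: in={e} out={e}
  b3: in={d,e} out={e,u}
  b4: in={e} out={e}
  b5: in=∅ out=∅
  b6: in={e,u} out=∅
  b7: in={e} out=∅

Interference:
  d: {e}
  e: {d,q,u,x}
  q: {e}
  u: {e,x}
  x: {e,u}

N(q) = ["e"]

Answer: ["e"]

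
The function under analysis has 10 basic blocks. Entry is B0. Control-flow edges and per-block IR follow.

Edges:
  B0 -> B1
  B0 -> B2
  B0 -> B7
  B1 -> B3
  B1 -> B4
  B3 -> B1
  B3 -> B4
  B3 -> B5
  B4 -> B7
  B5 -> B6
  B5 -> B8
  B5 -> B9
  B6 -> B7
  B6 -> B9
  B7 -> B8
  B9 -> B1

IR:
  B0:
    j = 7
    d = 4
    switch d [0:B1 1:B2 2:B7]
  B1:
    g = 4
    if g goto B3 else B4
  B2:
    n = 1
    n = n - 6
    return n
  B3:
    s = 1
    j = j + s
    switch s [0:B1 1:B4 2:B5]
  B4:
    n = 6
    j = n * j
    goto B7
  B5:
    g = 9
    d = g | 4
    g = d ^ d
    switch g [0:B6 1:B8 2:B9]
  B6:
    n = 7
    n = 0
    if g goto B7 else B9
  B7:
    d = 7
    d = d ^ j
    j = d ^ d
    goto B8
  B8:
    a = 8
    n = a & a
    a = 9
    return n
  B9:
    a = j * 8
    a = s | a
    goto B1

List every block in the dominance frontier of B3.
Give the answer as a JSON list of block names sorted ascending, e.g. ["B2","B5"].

idom tree: B1←B0 B2←B0 B3←B1 B4←B1 B5←B3 B6←B5 B7←B0 B8←B0 B9←B5
Dom∩ at merges:
  B1: preds {B0,B3,B9}: {B0} ∩ {B0,B1,B3} ∩ {B0,B1,B3,B5,B9} = {B0}; idom=B0
  B4: preds {B1,B3}: {B0,B1} ∩ {B0,B1,B3} = {B0,B1}; idom=B1
  B7: preds {B0,B4,B6}: {B0} ∩ {B0,B1,B4} ∩ {B0,B1,B3,B5,B6} = {B0}; idom=B0
  B8: preds {B5,B7}: {B0,B1,B3,B5} ∩ {B0,B7} = {B0}; idom=B0
  B9: preds {B5,B6}: {B0,B1,B3,B5} ∩ {B0,B1,B3,B5,B6} = {B0,B1,B3,B5}; idom=B5

Frontier:
  B1←B0: walk · to B0
  B1←B3: walk B3→B1 to B0
  B1←B9: walk B9→B5→B3→B1 to B0
  B4←B1: walk · to B1
  B4←B3: walk B3 to B1
  B7←B0: walk · to B0
  B7←B4: walk B4→B1 to B0
  B7←B6: walk B6→B5→B3→B1 to B0
  B8←B5: walk B5→B3→B1 to B0
  B8←B7: walk B7 to B0
  B9←B5: walk · to B5
  B9←B6: walk B6 to B5
  DF(B0)=∅
  DF(B1)={B1,B7,B8}
  DF(B2)=∅
  DF(B3)={B1,B4,B7,B8}
  DF(B4)={B7}
  DF(B5)={B1,B7,B8}
  DF(B6)={B7,B9}
  DF(B7)={B8}
  DF(B8)=∅
  DF(B9)={B1}

DF(B3) = ["B1", "B4", "B7", "B8"]

Answer: ["B1", "B4", "B7", "B8"]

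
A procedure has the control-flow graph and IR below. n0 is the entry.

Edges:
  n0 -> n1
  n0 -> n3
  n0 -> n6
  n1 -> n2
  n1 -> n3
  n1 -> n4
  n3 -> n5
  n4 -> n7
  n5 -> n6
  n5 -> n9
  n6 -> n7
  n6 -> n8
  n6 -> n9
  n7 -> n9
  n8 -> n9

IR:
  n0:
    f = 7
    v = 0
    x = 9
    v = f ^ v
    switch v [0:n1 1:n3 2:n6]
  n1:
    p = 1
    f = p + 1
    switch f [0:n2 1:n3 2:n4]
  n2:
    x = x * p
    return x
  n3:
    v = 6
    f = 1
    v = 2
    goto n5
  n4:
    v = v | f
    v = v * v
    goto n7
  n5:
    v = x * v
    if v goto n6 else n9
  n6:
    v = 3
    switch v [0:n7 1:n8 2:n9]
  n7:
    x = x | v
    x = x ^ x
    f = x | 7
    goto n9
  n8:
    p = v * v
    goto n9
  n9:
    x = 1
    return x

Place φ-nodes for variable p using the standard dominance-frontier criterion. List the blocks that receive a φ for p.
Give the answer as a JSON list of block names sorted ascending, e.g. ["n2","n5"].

Answer: ["n3", "n6", "n7", "n9"]

Analysis:
idom tree: n1←n0 n2←n1 n3←n0 n4←n1 n5←n3 n6←n0 n7←n0 n8←n6 n9←n0
Dom at joins:
  n3: preds {n0,n1}: {n0} ∩ {n0,n1} = {n0}; idom=n0
  n6: preds {n0,n5}: {n0} ∩ {n0,n3,n5} = {n0}; idom=n0
  n7: preds {n4,n6}: {n0,n1,n4} ∩ {n0,n6} = {n0}; idom=n0
  n9: preds {n5,n6,n7,n8}: {n0,n3,n5} ∩ {n0,n6} ∩ {n0,n7} ∩ {n0,n6,n8} = {n0}; idom=n0

DF walk-up:
  join n3 pred n0: · stop@n0
  join n3 pred n1: n1 stop@n0
  join n6 pred n0: · stop@n0
  join n6 pred n5: n5→n3 stop@n0
  join n7 pred n4: n4→n1 stop@n0
  join n7 pred n6: n6 stop@n0
  join n9 pred n5: n5→n3 stop@n0
  join n9 pred n6: n6 stop@n0
  join n9 pred n7: n7 stop@n0
  join n9 pred n8: n8→n6 stop@n0
  n0 → ∅
  n1 → {n3,n7}
  n2 → ∅
  n3 → {n6,n9}
  n4 → {n7}
  n5 → {n6,n9}
  n6 → {n7,n9}
  n7 → {n9}
  n8 → {n9}
  n9 → ∅

φ for p: defs {n1,n8}
  DF⁺ = {n3,n6,n7,n9}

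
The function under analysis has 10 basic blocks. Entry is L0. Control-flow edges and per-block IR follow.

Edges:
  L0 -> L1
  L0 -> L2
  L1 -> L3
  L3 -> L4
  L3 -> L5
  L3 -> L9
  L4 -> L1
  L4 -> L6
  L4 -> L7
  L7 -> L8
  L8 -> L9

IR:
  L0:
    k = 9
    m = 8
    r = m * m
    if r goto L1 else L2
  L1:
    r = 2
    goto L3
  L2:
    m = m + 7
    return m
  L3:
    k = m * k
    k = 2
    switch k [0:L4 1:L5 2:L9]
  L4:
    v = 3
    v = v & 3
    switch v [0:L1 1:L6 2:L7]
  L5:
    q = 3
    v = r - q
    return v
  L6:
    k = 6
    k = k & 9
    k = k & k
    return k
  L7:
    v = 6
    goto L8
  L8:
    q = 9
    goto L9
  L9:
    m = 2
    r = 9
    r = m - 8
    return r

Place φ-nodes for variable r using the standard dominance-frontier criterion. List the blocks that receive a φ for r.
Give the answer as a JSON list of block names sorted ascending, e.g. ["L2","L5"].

Answer: ["L1"]

Analysis:
idom tree: L1←L0 L2←L0 L3←L1 L4←L3 L5←L3 L6←L4 L7←L4 L8←L7 L9←L3
Dom at joins:
  L1: preds {L0,L4}: {L0} ∩ {L0,L1,L3,L4} = {L0}; idom=L0
  L9: preds {L3,L8}: {L0,L1,L3} ∩ {L0,L1,L3,L4,L7,L8} = {L0,L1,L3}; idom=L3

Frontier:
  L1←L0: walk · to L0
  L1←L4: walk L4→L3→L1 to L0
  L9←L3: walk · to L3
  L9←L8: walk L8→L7→L4 to L3
  L0: DF=∅
  L1: DF={L1}
  L2: DF=∅
  L3: DF={L1}
  L4: DF={L1,L9}
  L5: DF=∅
  L6: DF=∅
  L7: DF={L9}
  L8: DF={L9}
  L9: DF=∅

φ for r: defs {L0,L1,L9}
  DF⁺ = {L1}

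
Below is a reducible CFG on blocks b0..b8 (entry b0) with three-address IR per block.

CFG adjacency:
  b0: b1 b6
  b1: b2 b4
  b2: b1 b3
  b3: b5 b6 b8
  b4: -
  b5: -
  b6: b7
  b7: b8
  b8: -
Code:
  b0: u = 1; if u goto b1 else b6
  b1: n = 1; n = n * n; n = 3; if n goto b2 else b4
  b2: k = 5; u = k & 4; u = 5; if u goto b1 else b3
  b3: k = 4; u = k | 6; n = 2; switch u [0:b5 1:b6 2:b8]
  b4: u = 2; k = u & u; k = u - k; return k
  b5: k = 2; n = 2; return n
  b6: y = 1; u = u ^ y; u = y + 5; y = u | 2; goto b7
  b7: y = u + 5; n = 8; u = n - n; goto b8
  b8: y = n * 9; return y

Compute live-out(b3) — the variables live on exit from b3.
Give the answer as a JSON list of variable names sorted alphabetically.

def/use:
  b0: def={u} ue=∅
  b1: def={n} ue=∅
  b2: def={k,u} ue=∅
  b3: def={k,n,u} ue=∅
  b4: def={k,u} ue=∅
  b5: def={k,n} ue=∅
  b6: def={u,y} ue={u}
  b7: def={n,u,y} ue={u}
  b8: def={y} ue={n}

Backward fixpoint:
  b0: in=∅ out={u}
  b1: in=∅ out=∅
  b2: in=∅ out=∅
  b3: in=∅ out={n,u}
  b4: in=∅ out=∅
  b5: in=∅ out=∅
  b6: in={u} out={u}
  b7: in={u} out={n}
  b8: in={n} out=∅

live-out(b3) = ["n", "u"]

Answer: ["n", "u"]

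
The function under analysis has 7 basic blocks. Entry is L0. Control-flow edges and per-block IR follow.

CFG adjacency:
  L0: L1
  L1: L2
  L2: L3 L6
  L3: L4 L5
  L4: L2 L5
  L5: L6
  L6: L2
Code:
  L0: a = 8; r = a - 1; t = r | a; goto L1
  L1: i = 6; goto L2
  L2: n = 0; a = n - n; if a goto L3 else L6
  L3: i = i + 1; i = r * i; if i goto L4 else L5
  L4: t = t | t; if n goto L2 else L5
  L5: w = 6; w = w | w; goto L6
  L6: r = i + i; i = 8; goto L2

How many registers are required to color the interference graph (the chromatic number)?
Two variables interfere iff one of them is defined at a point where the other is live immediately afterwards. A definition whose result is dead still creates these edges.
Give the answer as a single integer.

def/use:
  L0: def={a,r,t} ue=∅
  L1: def={i} ue=∅
  L2: def={a,n} ue=∅
  L3: def={i} ue={i,r}
  L4: def={t} ue={n,t}
  L5: def={w} ue=∅
  L6: def={i,r} ue={i}

Backward fixpoint:
  L0 li=∅ lo={r,t}
  L1 li={r,t} lo={i,r,t}
  L2 li={i,r,t} lo={i,n,r,t}
  L3 li={i,n,r,t} lo={i,n,r,t}
  L4 li={i,n,r,t} lo={i,r,t}
  L5 li={i,t} lo={i,t}
  L6 li={i,t} lo={i,r,t}

Interference:
  a: {i,n,r,t}
  i: {a,n,r,t,w}
  n: {a,i,r,t}
  r: {a,i,n,t}
  t: {a,i,n,r,w}
  w: {i,t}

Registers:
  clique {a,i,n,r,t} ⇒ need ≥ 5
  assign a→R2 i→R0 n→R3 r→R4 t→R1 w→R2 — no edge inside a register ⇒ χ ≤ 5
  χ = 5

Answer: 5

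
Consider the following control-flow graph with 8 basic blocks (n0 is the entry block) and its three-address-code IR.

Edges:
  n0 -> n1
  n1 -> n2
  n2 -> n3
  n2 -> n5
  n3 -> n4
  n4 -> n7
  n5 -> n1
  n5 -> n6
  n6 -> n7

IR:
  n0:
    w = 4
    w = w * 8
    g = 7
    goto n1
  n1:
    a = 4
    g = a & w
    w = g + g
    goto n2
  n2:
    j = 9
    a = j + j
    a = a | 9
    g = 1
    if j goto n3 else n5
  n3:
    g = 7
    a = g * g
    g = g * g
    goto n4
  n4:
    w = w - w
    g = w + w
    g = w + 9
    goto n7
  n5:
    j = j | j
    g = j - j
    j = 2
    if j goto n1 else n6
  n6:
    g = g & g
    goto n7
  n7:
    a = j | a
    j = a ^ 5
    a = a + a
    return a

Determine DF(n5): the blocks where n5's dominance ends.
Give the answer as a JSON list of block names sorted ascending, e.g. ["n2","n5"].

Answer: ["n1", "n7"]

Working:
idom tree: n1←n0 n2←n1 n3←n2 n4←n3 n5←n2 n6←n5 n7←n2
Dom at joins:
  n1: preds {n0,n5}: {n0} ∩ {n0,n1,n2,n5} = {n0}; idom=n0
  n7: preds {n4,n6}: {n0,n1,n2,n3,n4} ∩ {n0,n1,n2,n5,n6} = {n0,n1,n2}; idom=n2

Frontier:
  n1←n0: walk · to n0
  n1←n5: walk n5→n2→n1 to n0
  n7←n4: walk n4→n3 to n2
  n7←n6: walk n6→n5 to n2
  DF(n0)=∅
  DF(n1)={n1}
  DF(n2)={n1}
  DF(n3)={n7}
  DF(n4)={n7}
  DF(n5)={n1,n7}
  DF(n6)={n7}
  DF(n7)=∅

DF(n5) = ["n1", "n7"]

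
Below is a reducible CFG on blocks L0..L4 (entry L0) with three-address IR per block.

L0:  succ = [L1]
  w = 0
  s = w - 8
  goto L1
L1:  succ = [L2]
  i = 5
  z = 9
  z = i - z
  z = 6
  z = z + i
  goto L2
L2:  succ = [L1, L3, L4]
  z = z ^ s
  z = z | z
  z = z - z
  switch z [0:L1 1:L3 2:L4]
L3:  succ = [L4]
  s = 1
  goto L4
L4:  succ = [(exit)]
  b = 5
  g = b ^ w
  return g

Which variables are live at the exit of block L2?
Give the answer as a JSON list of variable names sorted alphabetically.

Answer: ["s", "w"]

Working:
def/use:
  L0 def {s,w} use ∅
  L1 def {i,z} use ∅
  L2 def {z} use {s,z}
  L3 def {s} use ∅
  L4 def {b,g} use {w}

Live sets:
  live L0: ∅→{s,w}
  live L1: {s,w}→{s,w,z}
  live L2: {s,w,z}→{s,w}
  live L3: {w}→{w}
  live L4: {w}→∅

live-out(L2) = ["s", "w"]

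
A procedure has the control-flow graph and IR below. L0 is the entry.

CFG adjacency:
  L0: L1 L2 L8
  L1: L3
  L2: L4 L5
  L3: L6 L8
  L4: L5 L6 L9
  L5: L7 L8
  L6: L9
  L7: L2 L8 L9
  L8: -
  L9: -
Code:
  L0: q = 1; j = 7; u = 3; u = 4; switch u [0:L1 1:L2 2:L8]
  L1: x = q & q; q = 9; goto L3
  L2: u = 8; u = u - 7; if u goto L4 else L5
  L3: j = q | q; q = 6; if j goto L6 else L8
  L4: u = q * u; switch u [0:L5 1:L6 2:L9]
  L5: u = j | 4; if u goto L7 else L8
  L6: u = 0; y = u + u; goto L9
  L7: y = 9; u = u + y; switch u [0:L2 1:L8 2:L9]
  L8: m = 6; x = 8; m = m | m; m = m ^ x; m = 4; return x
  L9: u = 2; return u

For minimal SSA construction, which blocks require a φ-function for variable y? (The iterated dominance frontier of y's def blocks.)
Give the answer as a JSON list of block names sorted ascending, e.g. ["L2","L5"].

Answer: ["L2", "L6", "L8", "L9"]

Derivation:
idom tree: L1←L0 L2←L0 L3←L1 L4←L2 L5←L2 L6←L0 L7←L5 L8←L0 L9←L0
Dom at joins:
  L2: preds {L0,L7}: {L0} ∩ {L0,L2,L5,L7} = {L0}; idom=L0
  L5: preds {L2,L4}: {L0,L2} ∩ {L0,L2,L4} = {L0,L2}; idom=L2
  L6: preds {L3,L4}: {L0,L1,L3} ∩ {L0,L2,L4} = {L0}; idom=L0
  L8: preds {L0,L3,L5,L7}: {L0} ∩ {L0,L1,L3} ∩ {L0,L2,L5} ∩ {L0,L2,L5,L7} = {L0}; idom=L0
  L9: preds {L4,L6,L7}: {L0,L2,L4} ∩ {L0,L6} ∩ {L0,L2,L5,L7} = {L0}; idom=L0

DF derivation:
  join L2 pred L0: · stop@L0
  join L2 pred L7: L7→L5→L2 stop@L0
  join L5 pred L2: · stop@L2
  join L5 pred L4: L4 stop@L2
  join L6 pred L3: L3→L1 stop@L0
  join L6 pred L4: L4→L2 stop@L0
  join L8 pred L0: · stop@L0
  join L8 pred L3: L3→L1 stop@L0
  join L8 pred L5: L5→L2 stop@L0
  join L8 pred L7: L7→L5→L2 stop@L0
  join L9 pred L4: L4→L2 stop@L0
  join L9 pred L6: L6 stop@L0
  join L9 pred L7: L7→L5→L2 stop@L0
  L0: DF=∅
  L1: DF={L6,L8}
  L2: DF={L2,L6,L8,L9}
  L3: DF={L6,L8}
  L4: DF={L5,L6,L9}
  L5: DF={L2,L8,L9}
  L6: DF={L9}
  L7: DF={L2,L8,L9}
  L8: DF=∅
  L9: DF=∅

φ for y: defs {L6,L7}
  DF⁺ = {L2,L6,L8,L9}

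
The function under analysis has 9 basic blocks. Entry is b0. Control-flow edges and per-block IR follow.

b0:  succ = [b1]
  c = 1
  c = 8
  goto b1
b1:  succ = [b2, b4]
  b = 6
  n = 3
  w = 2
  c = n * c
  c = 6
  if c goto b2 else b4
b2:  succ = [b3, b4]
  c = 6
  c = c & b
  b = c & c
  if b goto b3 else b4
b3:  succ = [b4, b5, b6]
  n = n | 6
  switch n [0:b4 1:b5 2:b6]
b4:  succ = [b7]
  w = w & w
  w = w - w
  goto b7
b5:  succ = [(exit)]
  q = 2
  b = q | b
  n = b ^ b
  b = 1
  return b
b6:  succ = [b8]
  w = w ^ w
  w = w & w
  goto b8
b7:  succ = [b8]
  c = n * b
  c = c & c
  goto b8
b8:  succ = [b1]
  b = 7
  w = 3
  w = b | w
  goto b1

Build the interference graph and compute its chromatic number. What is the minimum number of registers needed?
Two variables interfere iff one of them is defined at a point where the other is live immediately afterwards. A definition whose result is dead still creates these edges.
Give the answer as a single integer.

def/use:
  b0: {c} / ∅
  b1: {b,c,n,w} / {c}
  b2: {b,c} / {b}
  b3: {n} / {n}
  b4: {w} / {w}
  b5: {b,n,q} / {b}
  b6: {w} / {w}
  b7: {c} / {b,n}
  b8: {b,w} / ∅

Liveness:
  live b0: ∅→{c}
  live b1: {c}→{b,n,w}
  live b2: {b,n,w}→{b,c,n,w}
  live b3: {b,c,n,w}→{b,c,n,w}
  live b4: {b,n,w}→{b,n}
  live b5: {b}→∅
  live b6: {c,w}→{c}
  live b7: {b,n}→{c}
  live b8: {c}→{c}

Conflict graph:
  b: {c,n,q,w}
  c: {b,n,w}
  n: {b,c,w}
  q: {b}
  w: {b,c,n}

Colouring:
  clique {b,c,n,w} ⇒ need ≥ 4
  4-colouring: c0={b}  c1={c,q}  c2={n}  c3={w}
  χ = 4

Answer: 4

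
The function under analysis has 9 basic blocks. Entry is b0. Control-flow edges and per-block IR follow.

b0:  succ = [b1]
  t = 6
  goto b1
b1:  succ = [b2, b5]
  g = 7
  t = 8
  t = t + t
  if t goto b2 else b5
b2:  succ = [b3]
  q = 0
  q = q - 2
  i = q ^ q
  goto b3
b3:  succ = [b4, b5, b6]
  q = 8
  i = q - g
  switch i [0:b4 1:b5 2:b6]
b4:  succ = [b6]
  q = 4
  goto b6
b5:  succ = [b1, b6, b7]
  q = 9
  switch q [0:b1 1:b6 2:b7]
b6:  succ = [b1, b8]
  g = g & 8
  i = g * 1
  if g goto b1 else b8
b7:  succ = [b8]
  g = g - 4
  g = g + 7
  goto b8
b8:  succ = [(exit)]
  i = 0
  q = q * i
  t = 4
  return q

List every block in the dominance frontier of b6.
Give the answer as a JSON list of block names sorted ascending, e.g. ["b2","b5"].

Answer: ["b1", "b8"]

Derivation:
idom tree: b1←b0 b2←b1 b3←b2 b4←b3 b5←b1 b6←b1 b7←b5 b8←b1
Dom at joins:
  b1: preds {b0,b5,b6}: {b0} ∩ {b0,b1,b5} ∩ {b0,b1,b6} = {b0}; idom=b0
  b5: preds {b1,b3}: {b0,b1} ∩ {b0,b1,b2,b3} = {b0,b1}; idom=b1
  b6: preds {b3,b4,b5}: {b0,b1,b2,b3} ∩ {b0,b1,b2,b3,b4} ∩ {b0,b1,b5} = {b0,b1}; idom=b1
  b8: preds {b6,b7}: {b0,b1,b6} ∩ {b0,b1,b5,b7} = {b0,b1}; idom=b1

DF derivation:
  join b1 pred b0: · stop@b0
  join b1 pred b5: b5→b1 stop@b0
  join b1 pred b6: b6→b1 stop@b0
  join b5 pred b1: · stop@b1
  join b5 pred b3: b3→b2 stop@b1
  join b6 pred b3: b3→b2 stop@b1
  join b6 pred b4: b4→b3→b2 stop@b1
  join b6 pred b5: b5 stop@b1
  join b8 pred b6: b6 stop@b1
  join b8 pred b7: b7→b5 stop@b1
  DF(b0)=∅
  DF(b1)={b1}
  DF(b2)={b5,b6}
  DF(b3)={b5,b6}
  DF(b4)={b6}
  DF(b5)={b1,b6,b8}
  DF(b6)={b1,b8}
  DF(b7)={b8}
  DF(b8)=∅

DF(b6) = ["b1", "b8"]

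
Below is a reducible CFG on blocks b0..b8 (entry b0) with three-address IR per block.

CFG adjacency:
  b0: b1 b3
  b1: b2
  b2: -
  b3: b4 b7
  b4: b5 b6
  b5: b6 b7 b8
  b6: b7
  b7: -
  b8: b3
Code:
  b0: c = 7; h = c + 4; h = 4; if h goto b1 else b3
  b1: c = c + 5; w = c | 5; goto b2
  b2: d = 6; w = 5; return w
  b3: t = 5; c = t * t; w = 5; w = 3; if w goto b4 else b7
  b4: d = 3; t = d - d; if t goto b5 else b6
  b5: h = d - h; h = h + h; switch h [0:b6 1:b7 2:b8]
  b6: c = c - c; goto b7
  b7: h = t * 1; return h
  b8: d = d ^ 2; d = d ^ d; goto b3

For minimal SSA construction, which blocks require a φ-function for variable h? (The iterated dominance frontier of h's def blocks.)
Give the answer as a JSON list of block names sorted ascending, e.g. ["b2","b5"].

Answer: ["b3", "b6", "b7"]

Derivation:
idom tree: b1←b0 b2←b1 b3←b0 b4←b3 b5←b4 b6←b4 b7←b3 b8←b5
Dom at joins:
  b3: preds {b0,b8}: {b0} ∩ {b0,b3,b4,b5,b8} = {b0}; idom=b0
  b6: preds {b4,b5}: {b0,b3,b4} ∩ {b0,b3,b4,b5} = {b0,b3,b4}; idom=b4
  b7: preds {b3,b5,b6}: {b0,b3} ∩ {b0,b3,b4,b5} ∩ {b0,b3,b4,b6} = {b0,b3}; idom=b3

DF derivation:
  join b3 pred b0: · stop@b0
  join b3 pred b8: b8→b5→b4→b3 stop@b0
  join b6 pred b4: · stop@b4
  join b6 pred b5: b5 stop@b4
  join b7 pred b3: · stop@b3
  join b7 pred b5: b5→b4 stop@b3
  join b7 pred b6: b6→b4 stop@b3
  DF(b0)=∅
  DF(b1)=∅
  DF(b2)=∅
  DF(b3)={b3}
  DF(b4)={b3,b7}
  DF(b5)={b3,b6,b7}
  DF(b6)={b7}
  DF(b7)=∅
  DF(b8)={b3}

φ for h: defs {b0,b5,b7}
  DF⁺ = {b3,b6,b7}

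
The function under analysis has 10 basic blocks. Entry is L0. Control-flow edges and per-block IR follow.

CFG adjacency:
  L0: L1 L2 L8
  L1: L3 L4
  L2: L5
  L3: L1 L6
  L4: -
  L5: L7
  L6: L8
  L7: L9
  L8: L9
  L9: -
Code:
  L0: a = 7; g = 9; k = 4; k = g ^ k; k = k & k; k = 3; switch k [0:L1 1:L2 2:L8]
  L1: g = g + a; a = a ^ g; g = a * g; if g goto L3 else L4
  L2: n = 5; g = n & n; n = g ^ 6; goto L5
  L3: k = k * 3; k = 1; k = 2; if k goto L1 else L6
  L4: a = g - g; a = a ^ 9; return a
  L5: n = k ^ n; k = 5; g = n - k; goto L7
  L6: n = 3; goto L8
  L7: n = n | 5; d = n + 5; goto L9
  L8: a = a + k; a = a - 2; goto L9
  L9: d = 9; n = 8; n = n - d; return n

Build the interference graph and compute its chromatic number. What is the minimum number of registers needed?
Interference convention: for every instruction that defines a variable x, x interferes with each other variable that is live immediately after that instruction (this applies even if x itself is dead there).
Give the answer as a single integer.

Block summaries:
  L0: {a,g,k} / ∅
  L1: {a,g} / {a,g}
  L2: {g,n} / ∅
  L3: {k} / {k}
  L4: {a} / {g}
  L5: {g,k,n} / {k,n}
  L6: {n} / ∅
  L7: {d,n} / {n}
  L8: {a} / {a,k}
  L9: {d,n} / ∅

Backward fixpoint:
  live L0: ∅→{a,g,k}
  live L1: {a,g,k}→{a,g,k}
  live L2: {k}→{k,n}
  live L3: {a,g,k}→{a,g,k}
  live L4: {g}→∅
  live L5: {k,n}→{n}
  live L6: {a,k}→{a,k}
  live L7: {n}→∅
  live L8: {a,k}→∅
  live L9: ∅→∅

Interference:
  a: {g,k,n}
  d: {n}
  g: {a,k,n}
  k: {a,g,n}
  n: {a,d,g,k}

Chromatic number:
  lower bound: {a,g,k,n} mutually conflict ⇒ χ ≥ 4
  assign a→c1 d→c1 g→c2 k→c3 n→c0 — no edge inside a register ⇒ χ ≤ 4
  χ = 4

Answer: 4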